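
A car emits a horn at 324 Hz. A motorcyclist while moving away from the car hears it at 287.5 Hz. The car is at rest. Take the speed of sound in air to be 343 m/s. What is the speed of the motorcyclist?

39 m/s

f' = f · (v − v_o)/v ⇒ v_o = v · |f'/f − 1|.
v_o = 343 × |287.5/324 − 1| = 343 × 0.1127 ≈ 39 m/s.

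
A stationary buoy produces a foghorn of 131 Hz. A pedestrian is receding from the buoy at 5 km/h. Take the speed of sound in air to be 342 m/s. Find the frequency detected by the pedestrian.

5 km/h = 1.389 m/s.
Moving observer, stationary source: f' = f · (v − v_o)/v.
f' = 131 × (342 − 1.389)/342 = 131 × 340.61/342 ≈ 130 Hz.

130 Hz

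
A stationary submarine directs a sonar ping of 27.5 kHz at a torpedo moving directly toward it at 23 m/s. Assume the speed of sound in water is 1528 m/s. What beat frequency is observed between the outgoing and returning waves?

At the torpedo (a moving observer), f₁ = f₀ · (v + u)/v = 27.5 × 1551/1528 ≈ 27.914 kHz.
On reflection it acts as a source moving toward the stationary detector: f₂ = f₁ · v/(v − u) = 27.914 × 1528/1505 ≈ 28.341 kHz.
Beat frequency (with f₀ = 27500 Hz): |f₂ − f₀| = 2u·f₀/(v − u) = 2 × 23 × 27500/1505 ≈ 841 Hz.

841 Hz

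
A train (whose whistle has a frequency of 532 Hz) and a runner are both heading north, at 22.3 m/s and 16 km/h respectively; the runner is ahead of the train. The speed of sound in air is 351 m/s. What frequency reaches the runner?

561 Hz

16 km/h = 4.444 m/s.
The runner is ahead, so the train is moving toward it while the runner is moving away from the train.
General Doppler shift: f' = f · (v − v_o)/(v − v_s).
f' = 532 × (351 − 4.444)/(351 − 22.3) = 532 × 346.56/328.7 ≈ 561 Hz.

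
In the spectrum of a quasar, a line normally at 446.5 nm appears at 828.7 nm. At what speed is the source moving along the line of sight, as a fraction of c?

0.550

λ'/λ₀ = 1.8560 > 1 (redshift), so the source is receding.
λ'/λ₀ = √((1 + β)/(1 − β)) for a receding source ⇒ β = (r² − 1)/(r² + 1) with r = λ'/λ₀.
β = (3.4447 − 1)/(3.4447 + 1) ≈ 0.550.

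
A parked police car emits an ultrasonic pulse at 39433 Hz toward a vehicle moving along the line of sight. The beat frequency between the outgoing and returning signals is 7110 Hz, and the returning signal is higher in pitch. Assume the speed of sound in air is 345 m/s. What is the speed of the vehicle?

29 m/s

Double Doppler shift off a moving reflector: f₂ = f₀ · (v + u)/(v − u) (u > 0 toward emitter).
Returning signal is higher, so f₂ = f₀ + Δf = 39433 + 7110 = 46543 Hz.
Rearranging, u = v · (f₂ − f₀)/(f₂ + f₀) = 345 × 7110/85976 ≈ 29 m/s.
So the vehicle is moving at 29 m/s toward the emitter.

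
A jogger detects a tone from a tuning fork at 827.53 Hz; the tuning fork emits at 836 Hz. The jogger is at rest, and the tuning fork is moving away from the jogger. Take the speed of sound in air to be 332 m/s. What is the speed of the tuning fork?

3.4 m/s

f' = f · v/(v + v_s) ⇒ v_s = v · |1 − f/f'|.
v_s = 332 × |1 − 836/827.53| = 332 × 0.01024 ≈ 3.4 m/s.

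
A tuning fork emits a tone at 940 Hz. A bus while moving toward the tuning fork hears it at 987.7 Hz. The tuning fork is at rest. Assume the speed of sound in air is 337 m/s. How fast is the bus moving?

f' = f · (v + v_o)/v ⇒ v_o = v · |f'/f − 1|.
v_o = 337 × |987.7/940 − 1| = 337 × 0.05074 ≈ 17.1 m/s.

17.1 m/s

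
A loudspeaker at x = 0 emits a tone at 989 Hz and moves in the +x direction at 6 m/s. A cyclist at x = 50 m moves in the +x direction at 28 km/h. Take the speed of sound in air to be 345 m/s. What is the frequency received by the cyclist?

28 km/h = 7.778 m/s.
The observer lies on the +x side, so the source is heading toward the observer and the observer is heading away from the source.
Both move, so f' = f · (v − v_o)/(v − v_s).
f' = 989 × (345 − 7.778)/(345 − 6) = 989 × 337.22/339 ≈ 984 Hz.

984 Hz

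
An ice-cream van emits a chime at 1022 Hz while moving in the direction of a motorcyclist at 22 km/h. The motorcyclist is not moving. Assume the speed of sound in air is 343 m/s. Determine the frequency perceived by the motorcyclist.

22 km/h = 6.111 m/s.
With the source moving toward a stationary observer, f' = f · v/(v − v_s).
f' = 1022 × 343/(343 − 6.111) = 1022 × 343/336.9 ≈ 1041 Hz.

1041 Hz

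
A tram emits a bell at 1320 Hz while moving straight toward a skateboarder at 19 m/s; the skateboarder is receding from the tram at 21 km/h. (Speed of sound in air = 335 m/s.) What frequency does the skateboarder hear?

21 km/h = 5.833 m/s.
With source approaching and observer receding, f' = f · (v − v_o)/(v − v_s).
f' = 1320 × (335 − 5.833)/(335 − 19) = 1320 × 329.17/316 ≈ 1375 Hz.

1375 Hz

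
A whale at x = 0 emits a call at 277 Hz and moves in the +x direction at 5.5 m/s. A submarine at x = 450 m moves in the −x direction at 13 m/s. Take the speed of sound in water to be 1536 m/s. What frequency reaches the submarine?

The observer lies on the +x side, so the source is heading toward the observer and the observer is heading toward the source.
Both move, so f' = f · (v + v_o)/(v − v_s).
f' = 277 × (1536 + 13)/(1536 − 5.5) = 277 × 1549/1530.5 ≈ 280 Hz.

280 Hz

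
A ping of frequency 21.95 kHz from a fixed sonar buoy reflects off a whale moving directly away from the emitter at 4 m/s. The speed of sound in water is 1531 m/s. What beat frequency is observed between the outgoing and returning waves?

At the whale (a moving observer), f₁ = f₀ · (v − u)/v = 21.95 × 1527/1531 ≈ 21.8927 kHz.
The reflection then acts as a moving source: f₂ = f₁ · v/(v + u) ≈ 21.8356 kHz.
Beat frequency (with f₀ = 21950 Hz): |f₂ − f₀| = 2u·f₀/(v + u) = 2 × 4 × 21950/1535 ≈ 114 Hz.

114 Hz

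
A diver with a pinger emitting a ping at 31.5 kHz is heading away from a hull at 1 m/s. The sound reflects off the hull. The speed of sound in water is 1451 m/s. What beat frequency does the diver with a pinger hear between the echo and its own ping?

43.4 Hz

The hull receives the sound from a moving source: f₁ = f₀ · v/(v + v_e) = 31.5 × 1451/1452 ≈ 31.4783 kHz.
On the return leg the diver with a pinger is a moving observer: f₂ = f₁ · (v − v_e)/v = 31.4783 × 1450/1451 ≈ 31.4566 kHz.
Equivalently f₂ = f₀ · (v − v_e)/(v + v_e).
Beat against the emitted tone (with f₀ = 31500 Hz): |f₂ − f₀| = 2v_e·f₀/(v + v_e) = 2 × 1 × 31500/1452 ≈ 43.4 Hz.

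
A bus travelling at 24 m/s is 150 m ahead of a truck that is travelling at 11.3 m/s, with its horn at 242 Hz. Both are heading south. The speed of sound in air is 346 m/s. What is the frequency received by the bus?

233 Hz

The bus is ahead, so the truck is moving toward it while the bus is moving away from the truck.
With source approaching and observer receding, f' = f · (v − v_o)/(v − v_s).
f' = 242 × (346 − 24)/(346 − 11.3) = 242 × 322/334.7 ≈ 233 Hz.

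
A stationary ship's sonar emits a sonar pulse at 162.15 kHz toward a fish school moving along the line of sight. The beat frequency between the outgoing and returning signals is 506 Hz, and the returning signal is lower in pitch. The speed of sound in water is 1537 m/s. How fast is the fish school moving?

Double Doppler shift off a moving reflector: f₂ = f₀ · (v + u)/(v − u) (u > 0 toward emitter).
Returning signal is lower, so f₂ = f₀ − Δf = 162150 − 506 = 161644 Hz.
Rearranging, u = v · (f₂ − f₀)/(f₂ + f₀) = 1537 × -506/323794 ≈ -2.40 m/s.
So the fish school is moving at 2.40 m/s away from the emitter.

2.40 m/s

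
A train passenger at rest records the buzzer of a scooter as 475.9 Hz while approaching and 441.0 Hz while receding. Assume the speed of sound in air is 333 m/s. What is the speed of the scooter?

f₁/f₂ = (v + v_s)/(v − v_s), so v_s = v · (f₁ − f₂)/(f₁ + f₂).
v_s = 333 × (475.9 − 441.0)/(475.9 + 441.0) = 333 × 34.9/916.9 ≈ 12.7 m/s.

12.7 m/s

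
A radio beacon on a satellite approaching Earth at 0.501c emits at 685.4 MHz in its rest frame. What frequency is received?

1188.7 MHz

Relativistic Doppler for frequency: f' = f₀ · √((1 + β)/(1 − β)).
f' = 685.4 × √(1.5010/0.4990) = 685.4 × 1.73436 ≈ 1188.7 MHz.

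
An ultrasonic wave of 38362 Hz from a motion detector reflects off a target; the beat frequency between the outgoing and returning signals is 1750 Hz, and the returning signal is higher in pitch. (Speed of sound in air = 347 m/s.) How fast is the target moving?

Double Doppler shift off a moving reflector: f₂ = f₀ · (v + u)/(v − u) (u > 0 toward emitter).
Returning signal is higher, so f₂ = f₀ + Δf = 38362 + 1750 = 40112 Hz.
Rearranging, u = v · (f₂ − f₀)/(f₂ + f₀) = 347 × 1750/78474 ≈ 7.7 m/s.
So the target is moving at 7.7 m/s toward the emitter.

7.7 m/s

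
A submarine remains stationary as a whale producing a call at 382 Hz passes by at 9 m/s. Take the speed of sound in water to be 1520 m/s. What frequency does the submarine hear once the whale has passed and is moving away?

Receding: f₂ = f · v/(v + v_s) = 382 × 1520/1529 ≈ 380 Hz.

380 Hz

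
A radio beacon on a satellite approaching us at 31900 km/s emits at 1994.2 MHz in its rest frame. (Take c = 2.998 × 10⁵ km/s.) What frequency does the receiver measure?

2219.0 MHz

β = v/c = 31900/299800 = 0.1064.
Relativistic Doppler for frequency: f' = f₀ · √((1 + β)/(1 − β)).
f' = 1994.2 × √(1.1064/0.8936) = 1994.2 × 1.11272 ≈ 2219.0 MHz.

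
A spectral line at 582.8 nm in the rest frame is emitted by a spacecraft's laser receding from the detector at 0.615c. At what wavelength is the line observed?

1193.6 nm

Relativistic Doppler for wavelength: λ' = λ₀ · √((1 + β)/(1 − β)).
λ' = 582.8 × √(1.6150/0.3850) = 582.8 × 2.04812 ≈ 1193.6 nm.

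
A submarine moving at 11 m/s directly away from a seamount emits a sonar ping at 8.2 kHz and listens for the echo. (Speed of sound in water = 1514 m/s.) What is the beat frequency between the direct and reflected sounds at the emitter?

The seamount receives the sound from a moving source: f₁ = f₀ · v/(v + v_e) = 8.2 × 1514/1525 ≈ 8.1409 kHz.
On the return leg the submarine is a moving observer: f₂ = f₁ · (v − v_e)/v = 8.1409 × 1503/1514 ≈ 8.0817 kHz.
Beat against the emitted tone (with f₀ = 8200 Hz): |f₂ − f₀| = 2v_e·f₀/(v + v_e) = 2 × 11 × 8200/1525 ≈ 118 Hz.

118 Hz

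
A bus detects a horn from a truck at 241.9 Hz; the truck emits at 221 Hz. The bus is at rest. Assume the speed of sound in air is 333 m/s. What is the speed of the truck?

29 m/s

f' > f, so the truck is approaching.
f' = f · v/(v − v_s) ⇒ v_s = v · |1 − f/f'|.
v_s = 333 × |1 − 221/241.9| = 333 × 0.0864 ≈ 29 m/s.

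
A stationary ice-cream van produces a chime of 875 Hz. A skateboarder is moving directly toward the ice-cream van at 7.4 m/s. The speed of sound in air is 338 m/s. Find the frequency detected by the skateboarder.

Moving observer, stationary source: f' = f · (v + v_o)/v.
f' = 875 × (338 + 7.4)/338 = 875 × 345.4/338 ≈ 894 Hz.

894 Hz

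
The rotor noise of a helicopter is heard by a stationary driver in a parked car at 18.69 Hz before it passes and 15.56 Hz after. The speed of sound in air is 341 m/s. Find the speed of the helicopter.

31 m/s

f₁/f₂ = (v + v_s)/(v − v_s), so v_s = v · (f₁ − f₂)/(f₁ + f₂).
v_s = 341 × (18.69 − 15.56)/(18.69 + 15.56) = 341 × 3.13/34.25 ≈ 31 m/s.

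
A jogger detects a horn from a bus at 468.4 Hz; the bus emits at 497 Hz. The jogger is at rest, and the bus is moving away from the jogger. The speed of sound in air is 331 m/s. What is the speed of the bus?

20.2 m/s

f' = f · v/(v + v_s) ⇒ v_s = v · |1 − f/f'|.
v_s = 331 × |1 − 497/468.4| = 331 × 0.06106 ≈ 20.2 m/s.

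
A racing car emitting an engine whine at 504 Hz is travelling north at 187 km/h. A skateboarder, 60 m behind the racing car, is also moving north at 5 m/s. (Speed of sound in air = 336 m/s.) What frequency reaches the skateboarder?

187 km/h = 51.94 m/s.
The skateboarder is behind, so the racing car is moving away from it while the skateboarder is moving toward the racing car.
With source receding and observer approaching, f' = f · (v + v_o)/(v + v_s).
f' = 504 × (336 + 5)/(336 + 51.94) = 504 × 341/387.94 ≈ 443 Hz.

443 Hz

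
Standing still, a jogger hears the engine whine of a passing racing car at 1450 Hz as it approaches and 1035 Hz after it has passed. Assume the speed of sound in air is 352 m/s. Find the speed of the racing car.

59 m/s

f₁/f₂ = (v + v_s)/(v − v_s), so v_s = v · (f₁ − f₂)/(f₁ + f₂).
v_s = 352 × (1450 − 1035)/(1450 + 1035) = 352 × 415/2485 ≈ 59 m/s.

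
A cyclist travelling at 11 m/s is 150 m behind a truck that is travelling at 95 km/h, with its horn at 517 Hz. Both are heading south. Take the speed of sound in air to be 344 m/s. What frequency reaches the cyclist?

496 Hz

95 km/h = 26.39 m/s.
The cyclist is behind, so the truck is moving away from it while the cyclist is moving toward the truck.
General Doppler shift: f' = f · (v + v_o)/(v + v_s).
f' = 517 × (344 + 11)/(344 + 26.39) = 517 × 355/370.39 ≈ 496 Hz.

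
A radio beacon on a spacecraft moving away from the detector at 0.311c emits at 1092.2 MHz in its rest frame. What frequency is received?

791.8 MHz

Relativistic Doppler for frequency: f' = f₀ · √((1 − β)/(1 + β)).
f' = 1092.2 × √(0.6890/1.3110) = 1092.2 × 0.72495 ≈ 791.8 MHz.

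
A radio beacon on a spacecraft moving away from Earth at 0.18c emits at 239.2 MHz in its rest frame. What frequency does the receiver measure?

Relativistic Doppler for frequency: f' = f₀ · √((1 − β)/(1 + β)).
f' = 239.2 × √(0.8200/1.1800) = 239.2 × 0.83362 ≈ 199.4 MHz.

199.4 MHz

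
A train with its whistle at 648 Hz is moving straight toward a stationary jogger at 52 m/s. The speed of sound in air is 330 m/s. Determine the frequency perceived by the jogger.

With the source moving toward a stationary observer, f' = f · v/(v − v_s).
f' = 648 × 330/(330 − 52) = 648 × 330/278 ≈ 769 Hz.

769 Hz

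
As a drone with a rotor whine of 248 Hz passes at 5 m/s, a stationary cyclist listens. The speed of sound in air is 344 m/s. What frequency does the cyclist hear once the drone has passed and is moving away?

244 Hz

Receding: f₂ = f · v/(v + v_s) = 248 × 344/349 ≈ 244 Hz.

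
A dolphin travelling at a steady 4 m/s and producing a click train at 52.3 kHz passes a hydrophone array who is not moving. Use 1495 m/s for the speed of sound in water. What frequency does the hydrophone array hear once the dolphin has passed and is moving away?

52.2 kHz

Receding: f₂ = f · v/(v + v_s) = 52.3 × 1495/1499 ≈ 52.2 kHz.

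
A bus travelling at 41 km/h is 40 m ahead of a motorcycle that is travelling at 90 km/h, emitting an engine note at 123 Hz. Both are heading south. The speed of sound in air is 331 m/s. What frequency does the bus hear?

90 km/h = 25 m/s; 41 km/h = 11.39 m/s.
The bus is ahead, so the motorcycle is moving toward it while the bus is moving away from the motorcycle.
General Doppler shift: f' = f · (v − v_o)/(v − v_s).
f' = 123 × (331 − 11.39)/(331 − 25) = 123 × 319.61/306 ≈ 128 Hz.

128 Hz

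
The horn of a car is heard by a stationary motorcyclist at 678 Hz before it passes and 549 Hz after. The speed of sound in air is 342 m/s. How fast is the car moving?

f₁/f₂ = (v + v_s)/(v − v_s), so v_s = v · (f₁ − f₂)/(f₁ + f₂).
v_s = 342 × (678 − 549)/(678 + 549) = 342 × 129/1227 ≈ 36 m/s.

36 m/s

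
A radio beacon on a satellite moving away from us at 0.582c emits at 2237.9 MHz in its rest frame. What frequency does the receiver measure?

Relativistic Doppler for frequency: f' = f₀ · √((1 − β)/(1 + β)).
f' = 2237.9 × √(0.4180/1.5820) = 2237.9 × 0.51403 ≈ 1150.3 MHz.

1150.3 MHz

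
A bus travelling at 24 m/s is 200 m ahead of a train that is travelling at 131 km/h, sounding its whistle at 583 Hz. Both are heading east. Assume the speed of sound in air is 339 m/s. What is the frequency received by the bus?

131 km/h = 36.39 m/s.
The bus is ahead, so the train is moving toward it while the bus is moving away from the train.
With source approaching and observer receding, f' = f · (v − v_o)/(v − v_s).
f' = 583 × (339 − 24)/(339 − 36.39) = 583 × 315/302.61 ≈ 607 Hz.

607 Hz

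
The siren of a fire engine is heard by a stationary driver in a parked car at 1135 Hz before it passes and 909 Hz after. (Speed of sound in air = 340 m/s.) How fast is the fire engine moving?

38 m/s

f₁/f₂ = (v + v_s)/(v − v_s), so v_s = v · (f₁ − f₂)/(f₁ + f₂).
v_s = 340 × (1135 − 909)/(1135 + 909) = 340 × 226/2044 ≈ 38 m/s.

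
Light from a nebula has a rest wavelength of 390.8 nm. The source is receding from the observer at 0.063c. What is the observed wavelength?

416.2 nm

Relativistic Doppler for wavelength: λ' = λ₀ · √((1 + β)/(1 − β)).
λ' = 390.8 × √(1.0630/0.9370) = 390.8 × 1.06512 ≈ 416.2 nm.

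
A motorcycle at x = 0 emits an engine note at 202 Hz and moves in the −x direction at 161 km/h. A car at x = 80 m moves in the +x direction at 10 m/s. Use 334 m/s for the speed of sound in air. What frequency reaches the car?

161 km/h = 44.72 m/s.
The observer lies on the +x side, so the source is heading away from the observer and the observer is heading away from the source.
Both move, so f' = f · (v − v_o)/(v + v_s).
f' = 202 × (334 − 10)/(334 + 44.72) = 202 × 324/378.72 ≈ 173 Hz.

173 Hz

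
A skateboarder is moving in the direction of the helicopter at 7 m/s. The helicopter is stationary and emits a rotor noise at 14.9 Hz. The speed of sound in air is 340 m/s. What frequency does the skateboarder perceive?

15.2 Hz

Only the observer moves, toward the source, so f' = f · (v + v_o)/v.
f' = 14.9 × (340 + 7)/340 = 14.9 × 347/340 ≈ 15.2 Hz.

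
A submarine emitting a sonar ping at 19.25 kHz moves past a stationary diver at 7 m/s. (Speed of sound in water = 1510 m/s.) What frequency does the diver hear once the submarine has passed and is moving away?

Receding: f₂ = f · v/(v + v_s) = 19.25 × 1510/1517 ≈ 19.16 kHz.

19.16 kHz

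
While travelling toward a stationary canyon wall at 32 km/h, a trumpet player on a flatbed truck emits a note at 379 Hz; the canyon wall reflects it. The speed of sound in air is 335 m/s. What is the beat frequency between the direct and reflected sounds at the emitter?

32 km/h = 8.889 m/s.
The canyon wall receives the sound from a moving source: f₁ = f₀ · v/(v − v_e) = 379 × 335/326.11 ≈ 389.3 Hz.
On the return leg the trumpet player on a flatbed truck is a moving observer: f₂ = f₁ · (v + v_e)/v = 389.3 × 343.89/335 ≈ 399.7 Hz.
Equivalently f₂ = f₀ · (v + v_e)/(v − v_e).
Beat against the emitted tone: |f₂ − f₀| = 2v_e·f₀/(v − v_e) = 2 × 8.889 × 379/326.11 ≈ 20.7 Hz.

20.7 Hz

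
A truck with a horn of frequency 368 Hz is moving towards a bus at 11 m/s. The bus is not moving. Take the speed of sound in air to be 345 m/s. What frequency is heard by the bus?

380 Hz

With the source moving toward a stationary observer, f' = f · v/(v − v_s).
f' = 368 × 345/(345 − 11) = 368 × 345/334 ≈ 380 Hz.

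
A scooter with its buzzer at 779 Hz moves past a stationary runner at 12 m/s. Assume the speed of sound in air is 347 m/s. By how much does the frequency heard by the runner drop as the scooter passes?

53.9 Hz

Approaching: f₁ = f · v/(v − v_s) = 779 × 347/335 ≈ 806.9 Hz.
Receding: f₂ = f · v/(v + v_s) = 779 × 347/359 ≈ 753.0 Hz.
Drop: f₁ − f₂ = 2f·v·v_s/(v² − v_s²) = 2 × 779 × 347 × 12/(347² − 12²) ≈ 53.9 Hz.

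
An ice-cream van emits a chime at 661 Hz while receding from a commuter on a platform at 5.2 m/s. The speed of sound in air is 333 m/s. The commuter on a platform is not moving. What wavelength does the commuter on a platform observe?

51.2 cm

Only the source moves, away from the listener, so f' = f · v/(v + v_s).
f' = 661 × 333/(333 + 5.2) ≈ 651 Hz.
λ' = v/f' = 333/650.837 ≈ 51.2 cm.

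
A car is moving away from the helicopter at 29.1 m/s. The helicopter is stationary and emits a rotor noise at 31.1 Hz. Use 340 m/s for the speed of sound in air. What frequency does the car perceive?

Only the observer moves, away from the source, so f' = f · (v − v_o)/v.
f' = 31.1 × (340 − 29.1)/340 = 31.1 × 310.9/340 ≈ 28.4 Hz.

28.4 Hz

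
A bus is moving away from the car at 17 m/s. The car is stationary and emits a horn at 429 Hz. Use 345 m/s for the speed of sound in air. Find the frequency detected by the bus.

408 Hz

Moving observer, stationary source: f' = f · (v − v_o)/v.
f' = 429 × (345 − 17)/345 = 429 × 328/345 ≈ 408 Hz.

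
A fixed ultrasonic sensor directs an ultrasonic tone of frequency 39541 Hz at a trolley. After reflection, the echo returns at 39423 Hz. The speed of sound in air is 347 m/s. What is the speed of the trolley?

0.52 m/s

Double Doppler shift off a moving reflector: f₂ = f₀ · (v + u)/(v − u) (u > 0 toward emitter).
Rearranging, u = v · (f₂ − f₀)/(f₂ + f₀) = 347 × -118/78964 ≈ -0.52 m/s.
So the trolley is moving at 0.52 m/s away from the emitter.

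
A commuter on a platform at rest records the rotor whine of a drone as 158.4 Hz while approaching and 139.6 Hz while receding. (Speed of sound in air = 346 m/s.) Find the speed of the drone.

21.8 m/s

f₁/f₂ = (v + v_s)/(v − v_s), so v_s = v · (f₁ − f₂)/(f₁ + f₂).
v_s = 346 × (158.4 − 139.6)/(158.4 + 139.6) = 346 × 18.8/298.0 ≈ 21.8 m/s.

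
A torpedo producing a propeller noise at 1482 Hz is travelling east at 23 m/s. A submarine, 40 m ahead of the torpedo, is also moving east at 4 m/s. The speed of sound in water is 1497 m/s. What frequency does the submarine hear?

1501 Hz

The submarine is ahead, so the torpedo is moving toward it while the submarine is moving away from the torpedo.
General Doppler shift: f' = f · (v − v_o)/(v − v_s).
f' = 1482 × (1497 − 4)/(1497 − 23) = 1482 × 1493/1474 ≈ 1501 Hz.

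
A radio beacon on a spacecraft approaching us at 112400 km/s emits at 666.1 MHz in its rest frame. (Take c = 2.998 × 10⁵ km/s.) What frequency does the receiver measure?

β = v/c = 112400/299800 = 0.3749.
Relativistic Doppler for frequency: f' = f₀ · √((1 + β)/(1 − β)).
f' = 666.1 × √(1.3749/0.6251) = 666.1 × 1.48310 ≈ 987.9 MHz.

987.9 MHz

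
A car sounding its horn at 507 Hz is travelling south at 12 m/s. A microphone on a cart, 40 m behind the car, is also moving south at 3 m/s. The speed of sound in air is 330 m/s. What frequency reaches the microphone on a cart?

494 Hz

The microphone on a cart is behind, so the car is moving away from it while the microphone on a cart is moving toward the car.
Both move, so f' = f · (v + v_o)/(v + v_s).
f' = 507 × (330 + 3)/(330 + 12) = 507 × 333/342 ≈ 494 Hz.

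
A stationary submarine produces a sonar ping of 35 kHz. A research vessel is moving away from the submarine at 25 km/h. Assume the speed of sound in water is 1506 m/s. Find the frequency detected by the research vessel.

25 km/h = 6.944 m/s.
Moving observer, stationary source: f' = f · (v − v_o)/v.
f' = 35 × (1506 − 6.944)/1506 = 35 × 1499.1/1506 ≈ 34.8 kHz.

34.8 kHz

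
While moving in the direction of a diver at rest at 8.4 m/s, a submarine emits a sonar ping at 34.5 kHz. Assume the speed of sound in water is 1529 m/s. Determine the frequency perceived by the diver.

Only the source moves, toward the listener, so f' = f · v/(v − v_s).
f' = 34.5 × 1529/(1529 − 8.4) = 34.5 × 1529/1521 ≈ 34.7 kHz.

34.7 kHz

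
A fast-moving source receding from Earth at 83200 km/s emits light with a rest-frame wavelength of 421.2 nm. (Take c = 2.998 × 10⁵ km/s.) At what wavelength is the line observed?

β = v/c = 83200/299800 = 0.2775.
Relativistic Doppler for wavelength: λ' = λ₀ · √((1 + β)/(1 − β)).
λ' = 421.2 × √(1.2775/0.7225) = 421.2 × 1.32975 ≈ 560.1 nm.

560.1 nm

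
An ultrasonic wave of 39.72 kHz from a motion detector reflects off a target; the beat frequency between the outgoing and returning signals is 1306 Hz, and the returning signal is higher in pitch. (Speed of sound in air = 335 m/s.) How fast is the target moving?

Double Doppler shift off a moving reflector: f₂ = f₀ · (v + u)/(v − u) (u > 0 toward emitter).
Returning signal is higher, so f₂ = f₀ + Δf = 39720 + 1306 = 41026 Hz.
Rearranging, u = v · (f₂ − f₀)/(f₂ + f₀) = 335 × 1306/80746 ≈ 5.4 m/s.
So the target is moving at 5.4 m/s toward the emitter.

5.4 m/s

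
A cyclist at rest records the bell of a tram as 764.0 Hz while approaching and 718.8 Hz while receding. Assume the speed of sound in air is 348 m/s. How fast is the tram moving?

10.6 m/s

f₁/f₂ = (v + v_s)/(v − v_s), so v_s = v · (f₁ − f₂)/(f₁ + f₂).
v_s = 348 × (764.0 − 718.8)/(764.0 + 718.8) = 348 × 45.2/1482.8 ≈ 10.6 m/s.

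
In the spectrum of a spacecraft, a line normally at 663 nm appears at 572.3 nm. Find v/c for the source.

λ'/λ₀ = 0.8632 < 1 (blueshift), so the source is approaching.
λ'/λ₀ = √((1 − β)/(1 + β)) for an approaching source ⇒ β = (1 − r²)/(1 + r²) with r = λ'/λ₀.
β = (1 − 0.7451)/(1 + 0.7451) ≈ 0.146.

0.146c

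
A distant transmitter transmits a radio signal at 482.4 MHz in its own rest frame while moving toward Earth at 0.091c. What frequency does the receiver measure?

Relativistic Doppler for frequency: f' = f₀ · √((1 + β)/(1 − β)).
f' = 482.4 × √(1.0910/0.9090) = 482.4 × 1.09555 ≈ 528.5 MHz.

528.5 MHz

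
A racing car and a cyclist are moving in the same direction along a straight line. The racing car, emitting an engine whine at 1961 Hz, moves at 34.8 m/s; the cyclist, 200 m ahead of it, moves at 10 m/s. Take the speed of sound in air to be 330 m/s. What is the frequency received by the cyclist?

The cyclist is ahead, so the racing car is moving toward it while the cyclist is moving away from the racing car.
Both move, so f' = f · (v − v_o)/(v − v_s).
f' = 1961 × (330 − 10)/(330 − 34.8) = 1961 × 320/295.2 ≈ 2126 Hz.

2126 Hz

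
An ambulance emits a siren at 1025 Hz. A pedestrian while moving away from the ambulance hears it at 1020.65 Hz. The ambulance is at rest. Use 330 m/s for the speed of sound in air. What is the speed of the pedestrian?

1.40 m/s

f' = f · (v − v_o)/v ⇒ v_o = v · |f'/f − 1|.
v_o = 330 × |1020.65/1025 − 1| = 330 × 0.004244 ≈ 1.40 m/s.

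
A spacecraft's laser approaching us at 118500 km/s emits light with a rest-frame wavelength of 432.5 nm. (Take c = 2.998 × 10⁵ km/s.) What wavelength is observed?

β = v/c = 118500/299800 = 0.3953.
Relativistic Doppler for wavelength: λ' = λ₀ · √((1 − β)/(1 + β)).
λ' = 432.5 × √(0.6047/1.3953) = 432.5 × 0.65835 ≈ 284.7 nm.

284.7 nm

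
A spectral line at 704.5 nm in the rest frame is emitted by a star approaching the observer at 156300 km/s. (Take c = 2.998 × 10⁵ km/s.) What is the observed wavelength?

β = v/c = 156300/299800 = 0.5213.
Relativistic Doppler for wavelength: λ' = λ₀ · √((1 − β)/(1 + β)).
λ' = 704.5 × √(0.4787/1.5213) = 704.5 × 0.56091 ≈ 395.2 nm.

395.2 nm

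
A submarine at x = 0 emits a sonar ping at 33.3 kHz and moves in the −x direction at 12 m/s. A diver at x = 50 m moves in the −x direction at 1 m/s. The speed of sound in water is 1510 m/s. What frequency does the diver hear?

33.1 kHz

The observer lies on the +x side, so the source is heading away from the observer and the observer is heading toward the source.
Both move, so f' = f · (v + v_o)/(v + v_s).
f' = 33.3 × (1510 + 1)/(1510 + 12) = 33.3 × 1511/1522 ≈ 33.1 kHz.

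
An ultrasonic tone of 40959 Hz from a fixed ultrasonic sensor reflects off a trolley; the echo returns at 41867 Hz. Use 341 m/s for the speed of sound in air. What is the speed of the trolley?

Double Doppler shift off a moving reflector: f₂ = f₀ · (v + u)/(v − u) (u > 0 toward emitter).
Rearranging, u = v · (f₂ − f₀)/(f₂ + f₀) = 341 × 908/82826 ≈ 3.7 m/s.
So the trolley is moving at 3.7 m/s toward the emitter.

3.7 m/s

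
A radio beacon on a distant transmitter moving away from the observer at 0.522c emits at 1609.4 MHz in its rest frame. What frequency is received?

901.9 MHz

Relativistic Doppler for frequency: f' = f₀ · √((1 − β)/(1 + β)).
f' = 1609.4 × √(0.4780/1.5220) = 1609.4 × 0.56041 ≈ 901.9 MHz.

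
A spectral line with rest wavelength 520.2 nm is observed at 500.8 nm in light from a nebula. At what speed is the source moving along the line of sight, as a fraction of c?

0.038

λ'/λ₀ = 0.9627 < 1 (blueshift), so the source is approaching.
λ'/λ₀ = √((1 − β)/(1 + β)) for an approaching source ⇒ β = (1 − r²)/(1 + r²) with r = λ'/λ₀.
β = (1 − 0.9268)/(1 + 0.9268) ≈ 0.038.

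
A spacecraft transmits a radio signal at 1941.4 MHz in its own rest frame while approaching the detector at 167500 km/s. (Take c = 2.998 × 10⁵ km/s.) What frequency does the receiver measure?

3648.7 MHz

β = v/c = 167500/299800 = 0.5587.
Relativistic Doppler for frequency: f' = f₀ · √((1 + β)/(1 − β)).
f' = 1941.4 × √(1.5587/0.4413) = 1941.4 × 1.87939 ≈ 3648.7 MHz.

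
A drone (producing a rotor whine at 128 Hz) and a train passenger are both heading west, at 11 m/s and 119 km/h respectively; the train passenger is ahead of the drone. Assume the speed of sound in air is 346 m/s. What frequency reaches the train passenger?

120 Hz

119 km/h = 33.06 m/s.
The train passenger is ahead, so the drone is moving toward it while the train passenger is moving away from the drone.
Both move, so f' = f · (v − v_o)/(v − v_s).
f' = 128 × (346 − 33.06)/(346 − 11) = 128 × 312.94/335 ≈ 120 Hz.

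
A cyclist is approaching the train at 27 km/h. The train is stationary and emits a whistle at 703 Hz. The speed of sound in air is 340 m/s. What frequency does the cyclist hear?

719 Hz

27 km/h = 7.5 m/s.
Only the observer moves, toward the source, so f' = f · (v + v_o)/v.
f' = 703 × (340 + 7.5)/340 = 703 × 347.5/340 ≈ 719 Hz.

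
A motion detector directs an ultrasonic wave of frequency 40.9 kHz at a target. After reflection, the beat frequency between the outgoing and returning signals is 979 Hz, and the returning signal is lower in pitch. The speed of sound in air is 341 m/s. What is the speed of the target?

4.1 m/s

Double Doppler shift off a moving reflector: f₂ = f₀ · (v + u)/(v − u) (u > 0 toward emitter).
Returning signal is lower, so f₂ = f₀ − Δf = 40900 − 979 = 39921 Hz.
Rearranging, u = v · (f₂ − f₀)/(f₂ + f₀) = 341 × -979/80821 ≈ -4.1 m/s.
So the target is moving at 4.1 m/s away from the emitter.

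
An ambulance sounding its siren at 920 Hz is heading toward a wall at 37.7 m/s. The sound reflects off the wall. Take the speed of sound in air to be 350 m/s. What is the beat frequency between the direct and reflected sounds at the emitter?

222 Hz

The wall receives the sound from a moving source: f₁ = f₀ · v/(v − v_e) = 920 × 350/312.3 ≈ 1031 Hz.
On the return leg the ambulance is a moving observer: f₂ = f₁ · (v + v_e)/v = 1031 × 387.7/350 ≈ 1142 Hz.
Beat against the emitted tone: |f₂ − f₀| = 2v_e·f₀/(v − v_e) = 2 × 37.7 × 920/312.3 ≈ 222 Hz.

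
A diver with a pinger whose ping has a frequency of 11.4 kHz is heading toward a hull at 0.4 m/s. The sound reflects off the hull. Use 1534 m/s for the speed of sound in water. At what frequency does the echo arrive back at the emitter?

The hull receives the sound from a moving source: f₁ = f₀ · v/(v − v_e) = 11.4 × 1534/1533.6 ≈ 11.40 kHz.
On the return leg the diver with a pinger is a moving observer: f₂ = f₁ · (v + v_e)/v = 11.40 × 1534.4/1534 ≈ 11.41 kHz.
Equivalently f₂ = f₀ · (v + v_e)/(v − v_e).

11.41 kHz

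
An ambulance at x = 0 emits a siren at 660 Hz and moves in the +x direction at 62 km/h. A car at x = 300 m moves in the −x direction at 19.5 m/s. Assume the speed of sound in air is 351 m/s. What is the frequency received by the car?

62 km/h = 17.22 m/s.
The observer lies on the +x side, so the source is heading toward the observer and the observer is heading toward the source.
Both move, so f' = f · (v + v_o)/(v − v_s).
f' = 660 × (351 + 19.5)/(351 − 17.22) = 660 × 370.5/333.78 ≈ 733 Hz.

733 Hz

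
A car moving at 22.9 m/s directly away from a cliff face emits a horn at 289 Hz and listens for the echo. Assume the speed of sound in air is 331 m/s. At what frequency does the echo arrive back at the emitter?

252 Hz

The cliff face receives the sound from a moving source: f₁ = f₀ · v/(v + v_e) = 289 × 331/353.9 ≈ 270 Hz.
On the return leg the car is a moving observer: f₂ = f₁ · (v − v_e)/v = 270 × 308.1/331 ≈ 252 Hz.
Equivalently f₂ = f₀ · (v − v_e)/(v + v_e).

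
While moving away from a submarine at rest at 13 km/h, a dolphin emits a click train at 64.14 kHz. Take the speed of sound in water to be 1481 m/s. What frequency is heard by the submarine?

64.0 kHz

13 km/h = 3.611 m/s.
Only the source moves, away from the listener, so f' = f · v/(v + v_s).
f' = 64.14 × 1481/(1481 + 3.611) = 64.14 × 1481/1485 ≈ 64.0 kHz.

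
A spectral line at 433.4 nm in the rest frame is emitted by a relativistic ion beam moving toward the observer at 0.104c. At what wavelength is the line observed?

Relativistic Doppler for wavelength: λ' = λ₀ · √((1 − β)/(1 + β)).
λ' = 433.4 × √(0.8960/1.1040) = 433.4 × 0.90089 ≈ 390.4 nm.

390.4 nm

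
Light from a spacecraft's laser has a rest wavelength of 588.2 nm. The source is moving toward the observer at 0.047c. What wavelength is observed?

Relativistic Doppler for wavelength: λ' = λ₀ · √((1 − β)/(1 + β)).
λ' = 588.2 × √(0.9530/1.0470) = 588.2 × 0.95405 ≈ 561.2 nm.

561.2 nm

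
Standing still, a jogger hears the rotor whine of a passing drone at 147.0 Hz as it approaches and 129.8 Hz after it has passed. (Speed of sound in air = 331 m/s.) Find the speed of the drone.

20.6 m/s

f₁/f₂ = (v + v_s)/(v − v_s), so v_s = v · (f₁ − f₂)/(f₁ + f₂).
v_s = 331 × (147.0 − 129.8)/(147.0 + 129.8) = 331 × 17.2/276.8 ≈ 20.6 m/s.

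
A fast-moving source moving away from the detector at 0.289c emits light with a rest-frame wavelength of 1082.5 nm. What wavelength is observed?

Relativistic Doppler for wavelength: λ' = λ₀ · √((1 + β)/(1 − β)).
λ' = 1082.5 × √(1.2890/0.7110) = 1082.5 × 1.34645 ≈ 1457.5 nm.

1457.5 nm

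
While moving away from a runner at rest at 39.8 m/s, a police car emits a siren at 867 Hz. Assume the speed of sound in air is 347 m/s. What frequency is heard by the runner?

778 Hz

With the source moving away from a stationary observer, f' = f · v/(v + v_s).
f' = 867 × 347/(347 + 39.8) = 867 × 347/386.8 ≈ 778 Hz.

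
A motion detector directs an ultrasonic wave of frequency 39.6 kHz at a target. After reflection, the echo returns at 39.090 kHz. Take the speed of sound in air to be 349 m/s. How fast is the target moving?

Double Doppler shift off a moving reflector: f₂ = f₀ · (v + u)/(v − u) (u > 0 toward emitter).
Rearranging, u = v · (f₂ − f₀)/(f₂ + f₀) = 349 × -0.510/78.690 ≈ -2.26 m/s.
So the target is moving at 2.26 m/s away from the emitter.

2.26 m/s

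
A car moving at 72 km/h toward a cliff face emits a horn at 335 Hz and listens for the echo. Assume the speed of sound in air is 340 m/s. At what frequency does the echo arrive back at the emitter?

377 Hz

72 km/h = 20 m/s.
The cliff face receives the sound from a moving source: f₁ = f₀ · v/(v − v_e) = 335 × 340/320 ≈ 356 Hz.
On the return leg the car is a moving observer: f₂ = f₁ · (v + v_e)/v = 356 × 360/340 ≈ 377 Hz.
Equivalently f₂ = f₀ · (v + v_e)/(v − v_e).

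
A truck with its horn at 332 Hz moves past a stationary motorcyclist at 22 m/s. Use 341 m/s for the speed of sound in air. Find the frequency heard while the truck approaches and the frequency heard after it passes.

Approaching: f₁ = f · v/(v − v_s) = 332 × 341/319 ≈ 355 Hz.
Receding: f₂ = f · v/(v + v_s) = 332 × 341/363 ≈ 312 Hz.

355 Hz approaching; 312 Hz receding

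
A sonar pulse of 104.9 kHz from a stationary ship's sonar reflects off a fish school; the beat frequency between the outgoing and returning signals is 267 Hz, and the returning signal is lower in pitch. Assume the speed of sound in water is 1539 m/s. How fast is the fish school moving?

1.96 m/s

Double Doppler shift off a moving reflector: f₂ = f₀ · (v + u)/(v − u) (u > 0 toward emitter).
Returning signal is lower, so f₂ = f₀ − Δf = 104900 − 267 = 104633 Hz.
Rearranging, u = v · (f₂ − f₀)/(f₂ + f₀) = 1539 × -267/209533 ≈ -1.96 m/s.
So the fish school is moving at 1.96 m/s away from the emitter.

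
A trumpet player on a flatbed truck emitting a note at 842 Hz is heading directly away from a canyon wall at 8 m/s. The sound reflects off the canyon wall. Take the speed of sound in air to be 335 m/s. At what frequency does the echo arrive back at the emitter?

The canyon wall receives the sound from a moving source: f₁ = f₀ · v/(v + v_e) = 842 × 335/343 ≈ 822 Hz.
On the return leg the trumpet player on a flatbed truck is a moving observer: f₂ = f₁ · (v − v_e)/v = 822 × 327/335 ≈ 803 Hz.
Equivalently f₂ = f₀ · (v − v_e)/(v + v_e).

803 Hz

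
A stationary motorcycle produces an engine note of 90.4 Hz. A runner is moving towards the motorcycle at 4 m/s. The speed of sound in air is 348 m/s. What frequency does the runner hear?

Only the observer moves, toward the source, so f' = f · (v + v_o)/v.
f' = 90.4 × (348 + 4)/348 = 90.4 × 352/348 ≈ 91 Hz.

91 Hz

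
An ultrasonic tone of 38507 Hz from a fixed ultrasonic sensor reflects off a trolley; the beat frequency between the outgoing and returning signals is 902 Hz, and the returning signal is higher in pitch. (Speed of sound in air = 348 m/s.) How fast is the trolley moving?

Double Doppler shift off a moving reflector: f₂ = f₀ · (v + u)/(v − u) (u > 0 toward emitter).
Returning signal is higher, so f₂ = f₀ + Δf = 38507 + 902 = 39409 Hz.
Rearranging, u = v · (f₂ − f₀)/(f₂ + f₀) = 348 × 902/77916 ≈ 4.0 m/s.
So the trolley is moving at 4.0 m/s toward the emitter.

4.0 m/s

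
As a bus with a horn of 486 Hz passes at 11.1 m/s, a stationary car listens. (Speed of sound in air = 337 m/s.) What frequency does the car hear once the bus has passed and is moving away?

471 Hz

Receding: f₂ = f · v/(v + v_s) = 486 × 337/348.1 ≈ 471 Hz.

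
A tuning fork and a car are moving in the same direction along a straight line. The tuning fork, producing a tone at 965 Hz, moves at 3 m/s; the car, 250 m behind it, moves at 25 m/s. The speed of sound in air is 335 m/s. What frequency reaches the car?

The car is behind, so the tuning fork is moving away from it while the car is moving toward the tuning fork.
General Doppler shift: f' = f · (v + v_o)/(v + v_s).
f' = 965 × (335 + 25)/(335 + 3) = 965 × 360/338 ≈ 1028 Hz.

1028 Hz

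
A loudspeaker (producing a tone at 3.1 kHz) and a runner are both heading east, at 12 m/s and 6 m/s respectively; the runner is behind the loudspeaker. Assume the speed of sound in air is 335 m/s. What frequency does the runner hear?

3.05 kHz

The runner is behind, so the loudspeaker is moving away from it while the runner is moving toward the loudspeaker.
With source receding and observer approaching, f' = f · (v + v_o)/(v + v_s).
f' = 3.1 × (335 + 6)/(335 + 12) = 3.1 × 341/347 ≈ 3.05 kHz.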